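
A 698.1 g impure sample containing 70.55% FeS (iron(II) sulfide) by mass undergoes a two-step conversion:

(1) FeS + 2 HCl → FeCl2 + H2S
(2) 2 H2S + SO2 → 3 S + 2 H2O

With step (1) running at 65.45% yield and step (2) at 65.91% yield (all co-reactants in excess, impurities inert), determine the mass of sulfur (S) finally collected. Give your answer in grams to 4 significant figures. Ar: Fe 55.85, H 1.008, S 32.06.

116.2 g

Pure FeS = 698.1 × 0.7055 = 492.51 g.
M(FeS) = 55.85 + 32.06 = 87.91 g/mol.
M(S) = 32.06 g/mol.
n(FeS) = 492.51 / 87.91 = 5.6024 mol.
Step 1 (FeS:H2S = 1:1): theoretical n(H2S) = 5.6024 mol; at 65.45% yield, n(H2S) = 3.6668 mol.
Step 2 (H2S:S = 2:3): theoretical n(S) = 5.5002 mol, so theoretical mass = 5.5002 × 32.06 = 176.34 g.
At 65.91% yield, actual mass of S = 176.34 × 0.6591 = 116.22 g.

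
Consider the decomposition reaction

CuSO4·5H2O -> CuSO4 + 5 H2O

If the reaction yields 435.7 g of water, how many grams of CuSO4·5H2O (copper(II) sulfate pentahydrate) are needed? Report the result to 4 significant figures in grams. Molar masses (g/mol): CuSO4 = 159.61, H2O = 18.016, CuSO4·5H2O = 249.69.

1208 g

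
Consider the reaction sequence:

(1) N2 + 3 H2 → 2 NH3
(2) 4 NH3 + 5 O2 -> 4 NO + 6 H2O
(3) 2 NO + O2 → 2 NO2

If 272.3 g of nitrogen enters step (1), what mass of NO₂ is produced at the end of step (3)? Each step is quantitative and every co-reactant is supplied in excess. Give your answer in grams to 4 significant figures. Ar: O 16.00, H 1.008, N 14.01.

M(N2) = 2(14.01) = 28.02 g/mol.
M(NO2) = 14.01 + 2(16.00) = 46.01 g/mol.
n(N2) = 272.3 / 28.02 = 9.7181 mol.
Reaction (1): N2→NH3 ratio 1:2 ⇒ n(NH3) = 19.436 mol.
Reaction (2): NH3→NO ratio 4:4 ⇒ n(NO) = 19.436 mol.
Reaction (3): NO→NO2 ratio 2:2 ⇒ n(NO2) = 19.436 mol.
Mass of NO2 = 19.436 × 46.01 = 894.26 g.

894.3 g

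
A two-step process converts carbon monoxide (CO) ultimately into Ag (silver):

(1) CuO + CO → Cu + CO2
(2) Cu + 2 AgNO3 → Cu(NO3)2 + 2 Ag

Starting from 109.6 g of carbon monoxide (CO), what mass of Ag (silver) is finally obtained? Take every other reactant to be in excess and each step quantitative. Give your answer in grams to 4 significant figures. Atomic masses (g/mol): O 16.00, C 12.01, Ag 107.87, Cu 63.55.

M(CO) = 12.01 + 16.00 = 28.01 g/mol.
M(Ag) = 107.87 g/mol.
n(CO) = 109.60 / 28.01 = 3.9129 mol.
Step 1 gives a 1:1 ratio of CO to Cu, so n(Cu) = 3.9129 mol.
In step 2 the Cu:Ag ratio is 1:2, so n(Ag) = 7.8258 mol.
Mass of Ag = 7.8258 × 107.87 = 844.17 g.

844.2 g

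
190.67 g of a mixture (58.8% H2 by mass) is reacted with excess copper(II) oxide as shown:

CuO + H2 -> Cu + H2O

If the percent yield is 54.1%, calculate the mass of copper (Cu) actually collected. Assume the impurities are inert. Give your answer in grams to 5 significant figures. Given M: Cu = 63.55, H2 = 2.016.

1912.0 g

Pure H2 available = 190.67 g × 0.588 = 112.114 g.
n(H2) = 112.114 g / 2.016 g/mol = 55.6121 mol.
From the equation the H2:Cu mole ratio is 1:1, so n(Cu) = 55.6121 × 1/1 = 55.6121 mol.
Mass of Cu = 55.6121 mol × 63.55 g/mol = 3534.15 g.
Actual mass collected = 3534.15 g × 0.541 = 1911.97 g.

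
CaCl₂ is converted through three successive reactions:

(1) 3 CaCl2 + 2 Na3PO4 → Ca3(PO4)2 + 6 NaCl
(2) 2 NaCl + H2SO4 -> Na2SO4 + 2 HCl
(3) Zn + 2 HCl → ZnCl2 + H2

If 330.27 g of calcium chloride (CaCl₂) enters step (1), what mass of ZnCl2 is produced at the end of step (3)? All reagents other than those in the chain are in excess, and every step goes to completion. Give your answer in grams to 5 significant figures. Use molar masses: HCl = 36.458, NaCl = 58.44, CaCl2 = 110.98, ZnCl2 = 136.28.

n(CaCl2) = 330.27 / 110.98 = 2.97594 mol.
Reaction (1): CaCl2→NaCl ratio 3:6 ⇒ n(NaCl) = 5.95188 mol.
Reaction (2): NaCl→HCl ratio 2:2 ⇒ n(HCl) = 5.95188 mol.
Reaction (3): HCl→ZnCl2 ratio 2:1 ⇒ n(ZnCl2) = 2.97594 mol.
Mass of ZnCl2 = 2.97594 × 136.28 = 405.561 g.

405.56 g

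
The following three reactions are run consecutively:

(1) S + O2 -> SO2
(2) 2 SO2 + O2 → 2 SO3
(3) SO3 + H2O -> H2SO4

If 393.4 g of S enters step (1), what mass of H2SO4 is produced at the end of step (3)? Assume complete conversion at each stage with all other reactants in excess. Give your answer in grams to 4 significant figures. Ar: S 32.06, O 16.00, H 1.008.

M(S) = 32.06 g/mol.
M(H2SO4) = 2(1.008) + 32.06 + 4(16.00) = 98.076 g/mol.
n(S) = 393.4 / 32.06 = 12.271 mol.
Reaction (1): S→SO2 ratio 1:1 ⇒ n(SO2) = 12.271 mol.
Reaction (2): SO2→SO3 ratio 2:2 ⇒ n(SO3) = 12.271 mol.
Reaction (3): SO3→H2SO4 ratio 1:1 ⇒ n(H2SO4) = 12.271 mol.
Mass of H2SO4 = 12.271 × 98.076 = 1203.5 g.

1203 g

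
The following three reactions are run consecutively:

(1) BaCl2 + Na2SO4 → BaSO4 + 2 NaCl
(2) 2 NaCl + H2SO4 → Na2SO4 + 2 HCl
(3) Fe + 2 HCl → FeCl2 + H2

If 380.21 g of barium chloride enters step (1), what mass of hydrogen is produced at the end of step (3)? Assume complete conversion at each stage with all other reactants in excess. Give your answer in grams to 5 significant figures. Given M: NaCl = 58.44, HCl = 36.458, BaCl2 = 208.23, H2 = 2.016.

n(BaCl2) = 380.21 / 208.23 = 1.82591 mol.
Reaction (1): BaCl2→NaCl ratio 1:2 ⇒ n(NaCl) = 3.65183 mol.
Reaction (2): NaCl→HCl ratio 2:2 ⇒ n(HCl) = 3.65183 mol.
Reaction (3): HCl→H2 ratio 2:1 ⇒ n(H2) = 1.82591 mol.
Mass of H2 = 1.82591 × 2.016 = 3.68104 g.

3.6810 g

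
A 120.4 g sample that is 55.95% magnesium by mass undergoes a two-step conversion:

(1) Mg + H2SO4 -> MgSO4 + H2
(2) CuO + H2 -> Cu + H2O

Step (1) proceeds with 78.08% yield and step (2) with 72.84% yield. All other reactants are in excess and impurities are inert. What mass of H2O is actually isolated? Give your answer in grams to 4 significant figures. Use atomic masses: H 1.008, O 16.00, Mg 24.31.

Pure Mg = 120.4 × 0.5595 = 67.364 g.
M(Mg) = 24.31 g/mol.
M(H2O) = 2(1.008) + 16.00 = 18.016 g/mol.
n(Mg) = 67.364 / 24.31 = 2.7710 mol.
Step 1 (Mg:H2 = 1:1): theoretical n(H2) = 2.7710 mol; at 78.08% yield, n(H2) = 2.1636 mol.
Step 2 (H2:H2O = 1:1): theoretical n(H2O) = 2.1636 mol, so theoretical mass = 2.1636 × 18.016 = 38.980 g.
At 72.84% yield, actual mass of H2O = 38.980 × 0.7284 = 28.393 g.

28.39 g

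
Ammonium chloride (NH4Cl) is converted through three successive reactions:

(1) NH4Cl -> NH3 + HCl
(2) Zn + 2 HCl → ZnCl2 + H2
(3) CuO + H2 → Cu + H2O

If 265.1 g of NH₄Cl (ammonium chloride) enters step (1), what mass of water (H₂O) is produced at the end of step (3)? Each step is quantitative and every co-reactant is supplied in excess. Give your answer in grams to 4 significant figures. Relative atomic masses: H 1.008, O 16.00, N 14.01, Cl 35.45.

44.64 g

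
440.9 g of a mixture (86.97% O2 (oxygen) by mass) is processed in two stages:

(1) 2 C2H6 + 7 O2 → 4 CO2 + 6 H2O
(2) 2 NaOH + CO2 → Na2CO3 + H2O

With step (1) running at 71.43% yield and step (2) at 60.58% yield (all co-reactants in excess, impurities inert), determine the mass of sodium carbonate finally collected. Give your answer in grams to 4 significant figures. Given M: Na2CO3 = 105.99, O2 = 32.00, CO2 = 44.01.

314.0 g

Pure O2 = 440.9 × 0.8697 = 383.45 g.
n(O2) = 383.45 / 32.00 = 11.983 mol.
Step 1 (O2:CO2 = 7:4): theoretical n(CO2) = 6.8473 mol; at 71.43% yield, n(CO2) = 4.8911 mol.
Step 2 (CO2:Na2CO3 = 1:1): theoretical n(Na2CO3) = 4.8911 mol, so theoretical mass = 4.8911 × 105.99 = 518.40 g.
At 60.58% yield, actual mass of Na2CO3 = 518.40 × 0.6058 = 314.05 g.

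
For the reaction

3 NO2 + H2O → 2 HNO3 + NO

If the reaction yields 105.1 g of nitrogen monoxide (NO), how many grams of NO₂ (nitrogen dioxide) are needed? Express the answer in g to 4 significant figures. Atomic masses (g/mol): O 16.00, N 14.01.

M(NO) = 14.01 + 16.00 = 30.01 g/mol.
M(NO2) = 14.01 + 2(16.00) = 46.01 g/mol.
n(NO) = 105.10 g / 30.01 g/mol = 3.5022 mol.
From the equation the NO:NO2 mole ratio is 1:3, so n(NO2) = 3.5022 × 3/1 = 10.506 mol.
Mass of NO2 = 10.506 mol × 46.01 g/mol = 483.40 g.

483.4 g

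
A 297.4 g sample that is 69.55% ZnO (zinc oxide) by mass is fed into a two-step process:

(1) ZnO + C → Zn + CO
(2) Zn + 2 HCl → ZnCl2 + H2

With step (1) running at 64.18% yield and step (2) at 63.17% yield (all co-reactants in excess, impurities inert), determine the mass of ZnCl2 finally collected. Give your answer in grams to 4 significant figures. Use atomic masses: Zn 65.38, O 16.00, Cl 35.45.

Pure ZnO = 297.4 × 0.6955 = 206.84 g.
M(ZnO) = 65.38 + 16.00 = 81.38 g/mol.
M(ZnCl2) = 65.38 + 2(35.45) = 136.28 g/mol.
n(ZnO) = 206.84 / 81.38 = 2.5417 mol.
Step 1 (ZnO:Zn = 1:1): theoretical n(Zn) = 2.5417 mol; at 64.18% yield, n(Zn) = 1.6312 mol.
Step 2 (Zn:ZnCl2 = 1:1): theoretical n(ZnCl2) = 1.6312 mol, so theoretical mass = 1.6312 × 136.28 = 222.31 g.
At 63.17% yield, actual mass of ZnCl2 = 222.31 × 0.6317 = 140.43 g.

140.4 g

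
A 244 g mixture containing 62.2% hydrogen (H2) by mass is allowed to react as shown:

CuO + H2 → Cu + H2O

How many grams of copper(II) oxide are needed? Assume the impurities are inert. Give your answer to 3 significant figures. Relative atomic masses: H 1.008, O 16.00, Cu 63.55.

5990 g

Mass of pure H2 = 244 g × 0.622 = 151.8 g.
M(H2) = 2(1.008) = 2.016 g/mol.
M(CuO) = 63.55 + 16.00 = 79.55 g/mol.
n(H2) = 151.8 g / 2.016 g/mol = 75.28 mol.
From the equation the H2:CuO mole ratio is 1:1, so n(CuO) = 75.28 × 1/1 = 75.28 mol.
Mass of CuO = 75.28 mol × 79.55 g/mol = 5989 g.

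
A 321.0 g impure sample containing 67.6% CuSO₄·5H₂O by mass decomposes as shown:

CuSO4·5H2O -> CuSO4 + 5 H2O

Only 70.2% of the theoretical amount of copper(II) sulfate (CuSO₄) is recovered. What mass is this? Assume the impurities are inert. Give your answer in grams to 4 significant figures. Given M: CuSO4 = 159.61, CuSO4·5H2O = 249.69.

97.38 g

Pure CuSO4·5H2O available = 321.0 g × 0.676 = 217.00 g.
n(CuSO4·5H2O) = 217.00 g / 249.69 g/mol = 0.86906 mol.
From the equation the CuSO4·5H2O:CuSO4 mole ratio is 1:1, so n(CuSO4) = 0.86906 × 1/1 = 0.86906 mol.
Mass of CuSO4 = 0.86906 mol × 159.61 g/mol = 138.71 g.
Actual mass collected = 138.71 g × 0.702 = 97.375 g.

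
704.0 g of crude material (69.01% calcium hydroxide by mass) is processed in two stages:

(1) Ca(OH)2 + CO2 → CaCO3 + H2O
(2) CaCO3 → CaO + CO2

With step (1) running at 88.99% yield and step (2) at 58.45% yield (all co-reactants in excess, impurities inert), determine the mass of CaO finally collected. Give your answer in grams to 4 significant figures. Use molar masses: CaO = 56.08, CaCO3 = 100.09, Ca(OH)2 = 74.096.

191.3 g

Pure Ca(OH)2 = 704.0 × 0.6901 = 485.83 g.
n(Ca(OH)2) = 485.83 / 74.096 = 6.5568 mol.
Step 1 (Ca(OH)2:CaCO3 = 1:1): theoretical n(CaCO3) = 6.5568 mol; at 88.99% yield, n(CaCO3) = 5.8349 mol.
Step 2 (CaCO3:CaO = 1:1): theoretical n(CaO) = 5.8349 mol, so theoretical mass = 5.8349 × 56.08 = 327.22 g.
At 58.45% yield, actual mass of CaO = 327.22 × 0.5845 = 191.26 g.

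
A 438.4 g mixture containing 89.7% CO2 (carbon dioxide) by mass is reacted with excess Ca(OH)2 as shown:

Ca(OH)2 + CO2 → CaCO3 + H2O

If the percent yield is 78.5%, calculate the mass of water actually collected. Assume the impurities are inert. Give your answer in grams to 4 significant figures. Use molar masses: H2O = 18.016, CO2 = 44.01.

Pure CO2 available = 438.4 g × 0.897 = 393.24 g.
n(CO2) = 393.24 g / 44.01 g/mol = 8.9354 mol.
From the equation the CO2:H2O mole ratio is 1:1, so n(H2O) = 8.9354 × 1/1 = 8.9354 mol.
Mass of H2O = 8.9354 mol × 18.016 g/mol = 160.98 g.
Actual mass collected = 160.98 g × 0.785 = 126.37 g.

126.4 g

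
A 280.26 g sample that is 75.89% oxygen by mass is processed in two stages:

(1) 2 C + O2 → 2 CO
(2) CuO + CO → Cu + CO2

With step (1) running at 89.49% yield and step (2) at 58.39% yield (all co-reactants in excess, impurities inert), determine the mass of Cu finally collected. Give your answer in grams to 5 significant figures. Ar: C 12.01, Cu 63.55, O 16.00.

Pure O2 = 280.26 × 0.7589 = 212.689 g.
M(O2) = 2(16.00) = 32.00 g/mol.
M(Cu) = 63.55 g/mol.
n(O2) = 212.689 / 32.00 = 6.64654 mol.
Step 1 (O2:CO = 1:2): theoretical n(CO) = 13.2931 mol; at 89.49% yield, n(CO) = 11.8960 mol.
Step 2 (CO:Cu = 1:1): theoretical n(Cu) = 11.8960 mol, so theoretical mass = 11.8960 × 63.55 = 755.989 g.
At 58.39% yield, actual mass of Cu = 755.989 × 0.5839 = 441.422 g.

441.42 g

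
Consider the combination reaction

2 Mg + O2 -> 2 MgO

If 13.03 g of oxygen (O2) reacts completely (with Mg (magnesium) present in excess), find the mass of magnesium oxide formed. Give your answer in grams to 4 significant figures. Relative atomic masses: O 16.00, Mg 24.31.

32.83 g

M(O2) = 2(16.00) = 32.00 g/mol.
M(MgO) = 24.31 + 16.00 = 40.31 g/mol.
n(O2) = 13.030 g / 32.00 g/mol = 0.40719 mol.
From the equation the O2:MgO mole ratio is 1:2, so n(MgO) = 0.40719 × 2/1 = 0.81437 mol.
Mass of MgO = 0.81437 mol × 40.31 g/mol = 32.827 g.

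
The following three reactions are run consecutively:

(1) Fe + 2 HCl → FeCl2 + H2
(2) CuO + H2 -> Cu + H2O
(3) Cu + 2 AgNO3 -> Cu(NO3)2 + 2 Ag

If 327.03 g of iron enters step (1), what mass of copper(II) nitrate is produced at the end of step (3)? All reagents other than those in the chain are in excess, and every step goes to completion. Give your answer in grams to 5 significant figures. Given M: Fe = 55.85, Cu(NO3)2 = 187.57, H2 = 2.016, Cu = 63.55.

1098.3 g

n(Fe) = 327.03 / 55.85 = 5.85551 mol.
Reaction (1): Fe→H2 ratio 1:1 ⇒ n(H2) = 5.85551 mol.
Reaction (2): H2→Cu ratio 1:1 ⇒ n(Cu) = 5.85551 mol.
Reaction (3): Cu→Cu(NO3)2 ratio 1:1 ⇒ n(Cu(NO3)2) = 5.85551 mol.
Mass of Cu(NO3)2 = 5.85551 × 187.57 = 1098.32 g.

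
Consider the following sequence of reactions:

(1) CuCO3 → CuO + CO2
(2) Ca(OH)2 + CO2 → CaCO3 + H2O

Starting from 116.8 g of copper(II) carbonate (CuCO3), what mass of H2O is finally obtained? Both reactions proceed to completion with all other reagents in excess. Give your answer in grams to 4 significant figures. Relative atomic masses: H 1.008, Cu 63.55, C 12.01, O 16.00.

17.03 g

M(CuCO3) = 63.55 + 12.01 + 3(16.00) = 123.56 g/mol.
M(H2O) = 2(1.008) + 16.00 = 18.016 g/mol.
n(CuCO3) = 116.80 / 123.56 = 0.94529 mol.
Step 1 gives a 1:1 ratio of CuCO3 to CO2, so n(CO2) = 0.94529 mol.
In step 2 the CO2:H2O ratio is 1:1, so n(H2O) = 0.94529 mol.
Mass of H2O = 0.94529 × 18.016 = 17.030 g.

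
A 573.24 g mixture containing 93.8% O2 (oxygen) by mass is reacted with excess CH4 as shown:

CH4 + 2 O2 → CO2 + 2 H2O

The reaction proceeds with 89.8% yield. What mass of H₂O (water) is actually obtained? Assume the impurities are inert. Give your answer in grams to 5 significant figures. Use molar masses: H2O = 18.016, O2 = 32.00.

271.85 g

Pure O2 available = 573.24 g × 0.938 = 537.699 g.
n(O2) = 537.699 g / 32.00 g/mol = 16.8031 mol.
From the equation the O2:H2O mole ratio is 2:2, so n(H2O) = 16.8031 × 2/2 = 16.8031 mol.
Mass of H2O = 16.8031 mol × 18.016 g/mol = 302.725 g.
Actual mass collected = 302.725 g × 0.898 = 271.847 g.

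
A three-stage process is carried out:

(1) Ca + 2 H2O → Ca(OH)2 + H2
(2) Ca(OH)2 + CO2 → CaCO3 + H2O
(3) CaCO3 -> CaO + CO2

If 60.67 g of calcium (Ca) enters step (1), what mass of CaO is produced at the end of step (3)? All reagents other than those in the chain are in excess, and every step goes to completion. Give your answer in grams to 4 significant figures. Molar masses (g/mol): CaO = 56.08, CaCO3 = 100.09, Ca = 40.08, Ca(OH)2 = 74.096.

84.89 g

n(Ca) = 60.67 / 40.08 = 1.5137 mol.
Reaction (1): Ca→Ca(OH)2 ratio 1:1 ⇒ n(Ca(OH)2) = 1.5137 mol.
Reaction (2): Ca(OH)2→CaCO3 ratio 1:1 ⇒ n(CaCO3) = 1.5137 mol.
Reaction (3): CaCO3→CaO ratio 1:1 ⇒ n(CaO) = 1.5137 mol.
Mass of CaO = 1.5137 × 56.08 = 84.890 g.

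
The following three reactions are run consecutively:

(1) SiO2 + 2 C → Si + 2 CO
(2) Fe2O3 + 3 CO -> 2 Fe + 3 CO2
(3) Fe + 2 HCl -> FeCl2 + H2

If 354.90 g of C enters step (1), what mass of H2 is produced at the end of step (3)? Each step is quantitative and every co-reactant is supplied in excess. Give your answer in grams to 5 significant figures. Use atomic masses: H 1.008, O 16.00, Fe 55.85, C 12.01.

39.716 g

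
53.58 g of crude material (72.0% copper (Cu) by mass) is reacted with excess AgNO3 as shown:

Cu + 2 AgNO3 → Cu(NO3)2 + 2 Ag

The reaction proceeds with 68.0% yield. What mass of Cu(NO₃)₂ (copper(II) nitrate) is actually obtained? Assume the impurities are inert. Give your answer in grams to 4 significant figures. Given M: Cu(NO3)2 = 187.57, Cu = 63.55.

Pure Cu available = 53.58 g × 0.720 = 38.578 g.
n(Cu) = 38.578 g / 63.55 g/mol = 0.60704 mol.
From the equation the Cu:Cu(NO3)2 mole ratio is 1:1, so n(Cu(NO3)2) = 0.60704 × 1/1 = 0.60704 mol.
Mass of Cu(NO3)2 = 0.60704 mol × 187.57 g/mol = 113.86 g.
Actual mass collected = 113.86 g × 0.680 = 77.427 g.

77.43 g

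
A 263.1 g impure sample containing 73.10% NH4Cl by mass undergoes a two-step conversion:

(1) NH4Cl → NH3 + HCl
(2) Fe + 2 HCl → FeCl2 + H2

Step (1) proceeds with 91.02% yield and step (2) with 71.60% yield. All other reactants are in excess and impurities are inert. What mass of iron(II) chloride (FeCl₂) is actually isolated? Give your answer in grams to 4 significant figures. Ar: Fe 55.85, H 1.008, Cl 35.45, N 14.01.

148.5 g

Pure NH4Cl = 263.1 × 0.7310 = 192.33 g.
M(NH4Cl) = 14.01 + 4(1.008) + 35.45 = 53.492 g/mol.
M(FeCl2) = 55.85 + 2(35.45) = 126.75 g/mol.
n(NH4Cl) = 192.33 / 53.492 = 3.5954 mol.
Step 1 (NH4Cl:HCl = 1:1): theoretical n(HCl) = 3.5954 mol; at 91.02% yield, n(HCl) = 3.2725 mol.
Step 2 (HCl:FeCl2 = 2:1): theoretical n(FeCl2) = 1.6363 mol, so theoretical mass = 1.6363 × 126.75 = 207.40 g.
At 71.60% yield, actual mass of FeCl2 = 207.40 × 0.7160 = 148.50 g.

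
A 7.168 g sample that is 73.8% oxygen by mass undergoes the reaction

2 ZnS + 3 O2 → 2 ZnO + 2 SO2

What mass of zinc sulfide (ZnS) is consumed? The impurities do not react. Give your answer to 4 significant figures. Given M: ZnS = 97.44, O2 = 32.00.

Mass of pure O2 = 7.168 g × 0.738 = 5.2900 g.
n(O2) = 5.2900 g / 32.00 g/mol = 0.16531 mol.
From the equation the O2:ZnS mole ratio is 3:2, so n(ZnS) = 0.16531 × 2/3 = 0.11021 mol.
Mass of ZnS = 0.11021 mol × 97.44 g/mol = 10.739 g.

10.74 g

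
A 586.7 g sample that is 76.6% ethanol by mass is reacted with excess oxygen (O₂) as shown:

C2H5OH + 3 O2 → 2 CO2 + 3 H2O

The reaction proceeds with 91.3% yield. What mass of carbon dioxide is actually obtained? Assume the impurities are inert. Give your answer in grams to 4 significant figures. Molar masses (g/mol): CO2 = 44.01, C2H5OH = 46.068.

Pure C2H5OH available = 586.7 g × 0.766 = 449.41 g.
n(C2H5OH) = 449.41 g / 46.068 g/mol = 9.7554 mol.
From the equation the C2H5OH:CO2 mole ratio is 1:2, so n(CO2) = 9.7554 × 2/1 = 19.511 mol.
Mass of CO2 = 19.511 mol × 44.01 g/mol = 858.67 g.
Actual mass collected = 858.67 g × 0.913 = 783.97 g.

784.0 g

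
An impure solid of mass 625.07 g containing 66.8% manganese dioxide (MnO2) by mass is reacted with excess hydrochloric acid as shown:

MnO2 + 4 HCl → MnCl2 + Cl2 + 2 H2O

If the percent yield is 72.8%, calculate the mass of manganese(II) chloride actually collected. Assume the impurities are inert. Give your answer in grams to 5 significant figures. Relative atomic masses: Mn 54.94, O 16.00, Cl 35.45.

Pure MnO2 available = 625.07 g × 0.668 = 417.547 g.
M(MnO2) = 54.94 + 2(16.00) = 86.94 g/mol.
M(MnCl2) = 54.94 + 2(35.45) = 125.84 g/mol.
n(MnO2) = 417.547 g / 86.94 g/mol = 4.80270 mol.
From the equation the MnO2:MnCl2 mole ratio is 1:1, so n(MnCl2) = 4.80270 × 1/1 = 4.80270 mol.
Mass of MnCl2 = 4.80270 mol × 125.84 g/mol = 604.372 g.
Actual mass collected = 604.372 g × 0.728 = 439.983 g.

439.98 g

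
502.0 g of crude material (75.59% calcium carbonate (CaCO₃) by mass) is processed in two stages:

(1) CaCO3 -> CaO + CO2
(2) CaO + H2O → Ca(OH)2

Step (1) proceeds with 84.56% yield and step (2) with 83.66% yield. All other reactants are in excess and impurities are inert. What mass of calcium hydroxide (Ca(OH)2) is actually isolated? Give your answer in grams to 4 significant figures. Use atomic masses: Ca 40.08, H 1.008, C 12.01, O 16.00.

198.7 g

Pure CaCO3 = 502.0 × 0.7559 = 379.46 g.
M(CaCO3) = 40.08 + 12.01 + 3(16.00) = 100.09 g/mol.
M(Ca(OH)2) = 40.08 + 2(16.00) + 2(1.008) = 74.096 g/mol.
n(CaCO3) = 379.46 / 100.09 = 3.7912 mol.
Step 1 (CaCO3:CaO = 1:1): theoretical n(CaO) = 3.7912 mol; at 84.56% yield, n(CaO) = 3.2058 mol.
Step 2 (CaO:Ca(OH)2 = 1:1): theoretical n(Ca(OH)2) = 3.2058 mol, so theoretical mass = 3.2058 × 74.096 = 237.54 g.
At 83.66% yield, actual mass of Ca(OH)2 = 237.54 × 0.8366 = 198.73 g.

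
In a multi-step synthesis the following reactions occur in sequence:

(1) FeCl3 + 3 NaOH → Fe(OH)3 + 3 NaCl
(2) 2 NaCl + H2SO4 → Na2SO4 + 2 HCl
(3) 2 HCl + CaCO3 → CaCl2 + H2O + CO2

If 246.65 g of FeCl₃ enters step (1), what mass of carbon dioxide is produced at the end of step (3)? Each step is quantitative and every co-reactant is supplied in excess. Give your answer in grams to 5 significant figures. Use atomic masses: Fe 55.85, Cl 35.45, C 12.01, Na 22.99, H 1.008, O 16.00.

100.39 g

M(FeCl3) = 55.85 + 3(35.45) = 162.20 g/mol.
M(CO2) = 12.01 + 2(16.00) = 44.01 g/mol.
n(FeCl3) = 246.65 / 162.20 = 1.52065 mol.
Reaction (1): FeCl3→NaCl ratio 1:3 ⇒ n(NaCl) = 4.56196 mol.
Reaction (2): NaCl→HCl ratio 2:2 ⇒ n(HCl) = 4.56196 mol.
Reaction (3): HCl→CO2 ratio 2:1 ⇒ n(CO2) = 2.28098 mol.
Mass of CO2 = 2.28098 × 44.01 = 100.386 g.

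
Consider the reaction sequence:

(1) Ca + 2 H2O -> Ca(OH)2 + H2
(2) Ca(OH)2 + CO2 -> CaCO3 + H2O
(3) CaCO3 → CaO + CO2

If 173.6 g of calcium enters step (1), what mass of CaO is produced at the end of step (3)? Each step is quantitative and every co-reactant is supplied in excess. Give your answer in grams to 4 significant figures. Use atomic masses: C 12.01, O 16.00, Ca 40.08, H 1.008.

M(Ca) = 40.08 g/mol.
M(CaO) = 40.08 + 16.00 = 56.08 g/mol.
n(Ca) = 173.6 / 40.08 = 4.3313 mol.
Reaction (1): Ca→Ca(OH)2 ratio 1:1 ⇒ n(Ca(OH)2) = 4.3313 mol.
Reaction (2): Ca(OH)2→CaCO3 ratio 1:1 ⇒ n(CaCO3) = 4.3313 mol.
Reaction (3): CaCO3→CaO ratio 1:1 ⇒ n(CaO) = 4.3313 mol.
Mass of CaO = 4.3313 × 56.08 = 242.90 g.

242.9 g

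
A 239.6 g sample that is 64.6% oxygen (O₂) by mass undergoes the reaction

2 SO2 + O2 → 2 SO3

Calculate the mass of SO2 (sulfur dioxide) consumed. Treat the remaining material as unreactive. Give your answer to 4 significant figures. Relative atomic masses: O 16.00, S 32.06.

Mass of pure O2 = 239.6 g × 0.646 = 154.78 g.
M(O2) = 2(16.00) = 32.00 g/mol.
M(SO2) = 32.06 + 2(16.00) = 64.06 g/mol.
n(O2) = 154.78 g / 32.00 g/mol = 4.8369 mol.
From the equation the O2:SO2 mole ratio is 1:2, so n(SO2) = 4.8369 × 2/1 = 9.6738 mol.
Mass of SO2 = 9.6738 mol × 64.06 g/mol = 619.71 g.

619.7 g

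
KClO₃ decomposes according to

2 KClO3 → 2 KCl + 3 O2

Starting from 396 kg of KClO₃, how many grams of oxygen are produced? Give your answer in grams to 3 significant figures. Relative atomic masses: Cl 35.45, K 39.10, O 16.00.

M(KClO3) = 39.10 + 35.45 + 3(16.00) = 122.55 g/mol.
M(O2) = 2(16.00) = 32.00 g/mol.
Convert: 396 kg = 396000 g.
n(KClO3) = 396000 g / 122.55 g/mol = 3231 mol.
From the equation the KClO3:O2 mole ratio is 2:3, so n(O2) = 3231 × 3/2 = 4847 mol.
Mass of O2 = 4847 mol × 32.00 g/mol = 155100 g.

155000 g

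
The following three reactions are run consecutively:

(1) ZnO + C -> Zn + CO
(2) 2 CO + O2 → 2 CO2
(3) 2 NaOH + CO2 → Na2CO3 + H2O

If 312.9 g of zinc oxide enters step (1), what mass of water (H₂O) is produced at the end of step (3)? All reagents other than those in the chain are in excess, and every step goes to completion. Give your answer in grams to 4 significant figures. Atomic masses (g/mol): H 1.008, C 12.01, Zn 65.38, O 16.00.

69.27 g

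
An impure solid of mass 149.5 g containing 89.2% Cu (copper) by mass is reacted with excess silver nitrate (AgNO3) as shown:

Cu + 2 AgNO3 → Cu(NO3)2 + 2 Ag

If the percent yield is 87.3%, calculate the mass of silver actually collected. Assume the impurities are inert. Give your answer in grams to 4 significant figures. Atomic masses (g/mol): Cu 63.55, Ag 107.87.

395.2 g

Pure Cu available = 149.5 g × 0.892 = 133.35 g.
M(Cu) = 63.55 g/mol.
M(Ag) = 107.87 g/mol.
n(Cu) = 133.35 g / 63.55 g/mol = 2.0984 mol.
From the equation the Cu:Ag mole ratio is 1:2, so n(Ag) = 2.0984 × 2/1 = 4.1968 mol.
Mass of Ag = 4.1968 mol × 107.87 g/mol = 452.71 g.
Actual mass collected = 452.71 g × 0.873 = 395.22 g.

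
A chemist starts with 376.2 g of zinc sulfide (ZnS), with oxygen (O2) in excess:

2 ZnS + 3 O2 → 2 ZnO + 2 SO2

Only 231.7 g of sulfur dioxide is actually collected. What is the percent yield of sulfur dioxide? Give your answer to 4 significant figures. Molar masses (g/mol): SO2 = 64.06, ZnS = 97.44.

n(ZnS) = 376.20 g / 97.44 g/mol = 3.8608 mol.
From the equation the ZnS:SO2 mole ratio is 2:2, so n(SO2) = 3.8608 × 2/2 = 3.8608 mol.
Mass of SO2 = 3.8608 mol × 64.06 g/mol = 247.33 g.
This is the theoretical yield. Percent yield = 231.7 g / 247.33 g × 100% = 93.682%.

93.68 %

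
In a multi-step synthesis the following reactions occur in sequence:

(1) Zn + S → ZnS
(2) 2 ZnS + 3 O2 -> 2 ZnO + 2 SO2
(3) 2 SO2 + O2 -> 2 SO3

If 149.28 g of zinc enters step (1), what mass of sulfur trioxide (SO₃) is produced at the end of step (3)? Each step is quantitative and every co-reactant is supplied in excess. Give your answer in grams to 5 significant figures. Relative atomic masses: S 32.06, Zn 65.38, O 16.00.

M(Zn) = 65.38 g/mol.
M(SO3) = 32.06 + 3(16.00) = 80.06 g/mol.
n(Zn) = 149.28 / 65.38 = 2.28327 mol.
Reaction (1): Zn→ZnS ratio 1:1 ⇒ n(ZnS) = 2.28327 mol.
Reaction (2): ZnS→SO2 ratio 2:2 ⇒ n(SO2) = 2.28327 mol.
Reaction (3): SO2→SO3 ratio 2:2 ⇒ n(SO3) = 2.28327 mol.
Mass of SO3 = 2.28327 × 80.06 = 182.798 g.

182.80 g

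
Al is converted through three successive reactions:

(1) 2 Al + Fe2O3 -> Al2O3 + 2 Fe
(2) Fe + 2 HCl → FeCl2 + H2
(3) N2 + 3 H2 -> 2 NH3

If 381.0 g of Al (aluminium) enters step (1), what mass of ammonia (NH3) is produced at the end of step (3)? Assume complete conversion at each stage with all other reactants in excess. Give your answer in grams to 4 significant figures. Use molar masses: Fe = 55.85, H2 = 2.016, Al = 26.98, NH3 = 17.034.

160.4 g

n(Al) = 381.0 / 26.98 = 14.122 mol.
Reaction (1): Al→Fe ratio 2:2 ⇒ n(Fe) = 14.122 mol.
Reaction (2): Fe→H2 ratio 1:1 ⇒ n(H2) = 14.122 mol.
Reaction (3): H2→NH3 ratio 3:2 ⇒ n(NH3) = 9.4144 mol.
Mass of NH3 = 9.4144 × 17.034 = 160.36 g.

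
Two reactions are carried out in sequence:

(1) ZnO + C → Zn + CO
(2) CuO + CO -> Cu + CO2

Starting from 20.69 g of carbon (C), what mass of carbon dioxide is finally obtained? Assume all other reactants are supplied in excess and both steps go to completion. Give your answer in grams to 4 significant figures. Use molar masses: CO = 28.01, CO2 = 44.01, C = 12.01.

n(C) = 20.690 / 12.01 = 1.7227 mol.
Step 1 gives a 1:1 ratio of C to CO, so n(CO) = 1.7227 mol.
In step 2 the CO:CO2 ratio is 1:1, so n(CO2) = 1.7227 mol.
Mass of CO2 = 1.7227 × 44.01 = 75.817 g.

75.82 g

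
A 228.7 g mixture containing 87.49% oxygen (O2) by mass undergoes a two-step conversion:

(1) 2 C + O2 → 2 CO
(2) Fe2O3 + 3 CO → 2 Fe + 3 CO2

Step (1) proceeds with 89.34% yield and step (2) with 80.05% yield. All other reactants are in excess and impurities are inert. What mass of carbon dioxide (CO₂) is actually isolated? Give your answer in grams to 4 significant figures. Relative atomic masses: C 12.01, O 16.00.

393.6 g

Pure O2 = 228.7 × 0.8749 = 200.09 g.
M(O2) = 2(16.00) = 32.00 g/mol.
M(CO2) = 12.01 + 2(16.00) = 44.01 g/mol.
n(O2) = 200.09 / 32.00 = 6.2528 mol.
Step 1 (O2:CO = 1:2): theoretical n(CO) = 12.506 mol; at 89.34% yield, n(CO) = 11.173 mol.
Step 2 (CO:CO2 = 3:3): theoretical n(CO2) = 11.173 mol, so theoretical mass = 11.173 × 44.01 = 491.70 g.
At 80.05% yield, actual mass of CO2 = 491.70 × 0.8005 = 393.61 g.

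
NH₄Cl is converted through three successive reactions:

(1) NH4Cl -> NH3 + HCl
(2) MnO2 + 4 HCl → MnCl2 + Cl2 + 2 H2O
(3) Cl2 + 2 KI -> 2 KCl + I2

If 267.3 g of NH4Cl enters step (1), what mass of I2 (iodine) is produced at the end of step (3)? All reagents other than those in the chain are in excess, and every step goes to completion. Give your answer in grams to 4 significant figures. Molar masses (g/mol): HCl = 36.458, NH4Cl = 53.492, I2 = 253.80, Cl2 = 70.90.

317.1 g

n(NH4Cl) = 267.3 / 53.492 = 4.9970 mol.
Reaction (1): NH4Cl→HCl ratio 1:1 ⇒ n(HCl) = 4.9970 mol.
Reaction (2): HCl→Cl2 ratio 4:1 ⇒ n(Cl2) = 1.2493 mol.
Reaction (3): Cl2→I2 ratio 1:1 ⇒ n(I2) = 1.2493 mol.
Mass of I2 = 1.2493 × 253.80 = 317.06 g.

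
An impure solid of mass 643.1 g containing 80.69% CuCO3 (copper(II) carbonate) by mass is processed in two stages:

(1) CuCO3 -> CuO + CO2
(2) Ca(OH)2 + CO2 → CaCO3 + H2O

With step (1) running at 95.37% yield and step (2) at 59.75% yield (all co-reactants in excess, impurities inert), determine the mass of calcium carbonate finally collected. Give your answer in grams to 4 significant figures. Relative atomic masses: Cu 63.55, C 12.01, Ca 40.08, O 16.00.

Pure CuCO3 = 643.1 × 0.8069 = 518.92 g.
M(CuCO3) = 63.55 + 12.01 + 3(16.00) = 123.56 g/mol.
M(CaCO3) = 40.08 + 12.01 + 3(16.00) = 100.09 g/mol.
n(CuCO3) = 518.92 / 123.56 = 4.1997 mol.
Step 1 (CuCO3:CO2 = 1:1): theoretical n(CO2) = 4.1997 mol; at 95.37% yield, n(CO2) = 4.0053 mol.
Step 2 (CO2:CaCO3 = 1:1): theoretical n(CaCO3) = 4.0053 mol, so theoretical mass = 4.0053 × 100.09 = 400.89 g.
At 59.75% yield, actual mass of CaCO3 = 400.89 × 0.5975 = 239.53 g.

239.5 g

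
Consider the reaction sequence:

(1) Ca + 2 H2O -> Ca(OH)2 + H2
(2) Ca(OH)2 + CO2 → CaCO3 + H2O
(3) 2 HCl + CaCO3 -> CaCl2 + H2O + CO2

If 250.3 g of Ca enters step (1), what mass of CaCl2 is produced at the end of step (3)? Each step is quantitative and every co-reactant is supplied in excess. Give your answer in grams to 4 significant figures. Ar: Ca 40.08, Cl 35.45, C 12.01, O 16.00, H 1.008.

693.1 g

M(Ca) = 40.08 g/mol.
M(CaCl2) = 40.08 + 2(35.45) = 110.98 g/mol.
n(Ca) = 250.3 / 40.08 = 6.2450 mol.
Reaction (1): Ca→Ca(OH)2 ratio 1:1 ⇒ n(Ca(OH)2) = 6.2450 mol.
Reaction (2): Ca(OH)2→CaCO3 ratio 1:1 ⇒ n(CaCO3) = 6.2450 mol.
Reaction (3): CaCO3→CaCl2 ratio 1:1 ⇒ n(CaCl2) = 6.2450 mol.
Mass of CaCl2 = 6.2450 × 110.98 = 693.07 g.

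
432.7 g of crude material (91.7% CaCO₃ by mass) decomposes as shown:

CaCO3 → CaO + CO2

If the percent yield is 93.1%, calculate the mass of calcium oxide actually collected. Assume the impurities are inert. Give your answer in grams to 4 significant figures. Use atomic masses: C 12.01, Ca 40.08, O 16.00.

Pure CaCO3 available = 432.7 g × 0.917 = 396.79 g.
M(CaCO3) = 40.08 + 12.01 + 3(16.00) = 100.09 g/mol.
M(CaO) = 40.08 + 16.00 = 56.08 g/mol.
n(CaCO3) = 396.79 g / 100.09 g/mol = 3.9643 mol.
From the equation the CaCO3:CaO mole ratio is 1:1, so n(CaO) = 3.9643 × 1/1 = 3.9643 mol.
Mass of CaO = 3.9643 mol × 56.08 g/mol = 222.32 g.
Actual mass collected = 222.32 g × 0.931 = 206.98 g.

207.0 g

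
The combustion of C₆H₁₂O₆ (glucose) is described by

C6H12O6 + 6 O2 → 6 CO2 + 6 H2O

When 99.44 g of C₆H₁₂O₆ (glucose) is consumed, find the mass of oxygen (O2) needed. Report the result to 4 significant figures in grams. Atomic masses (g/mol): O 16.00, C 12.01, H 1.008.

106.0 g

M(C6H12O6) = 6(12.01) + 12(1.008) + 6(16.00) = 180.156 g/mol.
M(O2) = 2(16.00) = 32.00 g/mol.
n(C6H12O6) = 99.440 g / 180.156 g/mol = 0.55197 mol.
From the equation the C6H12O6:O2 mole ratio is 1:6, so n(O2) = 0.55197 × 6/1 = 3.3118 mol.
Mass of O2 = 3.3118 mol × 32.00 g/mol = 105.98 g.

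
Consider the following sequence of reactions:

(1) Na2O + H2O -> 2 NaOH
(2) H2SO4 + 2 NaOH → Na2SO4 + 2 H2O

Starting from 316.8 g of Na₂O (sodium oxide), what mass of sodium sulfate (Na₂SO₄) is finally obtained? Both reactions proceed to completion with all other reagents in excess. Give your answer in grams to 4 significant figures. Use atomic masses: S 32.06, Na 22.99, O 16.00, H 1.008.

726.0 g

M(Na2O) = 2(22.99) + 16.00 = 61.98 g/mol.
M(Na2SO4) = 2(22.99) + 32.06 + 4(16.00) = 142.04 g/mol.
n(Na2O) = 316.80 / 61.98 = 5.1113 mol.
Step 1 gives a 1:2 ratio of Na2O to NaOH, so n(NaOH) = 10.223 mol.
In step 2 the NaOH:Na2SO4 ratio is 2:1, so n(Na2SO4) = 5.1113 mol.
Mass of Na2SO4 = 5.1113 × 142.04 = 726.01 g.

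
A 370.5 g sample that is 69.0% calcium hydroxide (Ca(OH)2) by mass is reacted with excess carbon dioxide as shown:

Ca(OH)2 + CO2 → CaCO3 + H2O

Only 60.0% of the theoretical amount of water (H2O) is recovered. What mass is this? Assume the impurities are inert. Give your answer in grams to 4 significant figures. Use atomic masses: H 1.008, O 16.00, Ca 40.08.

Pure Ca(OH)2 available = 370.5 g × 0.690 = 255.65 g.
M(Ca(OH)2) = 40.08 + 2(16.00) + 2(1.008) = 74.096 g/mol.
M(H2O) = 2(1.008) + 16.00 = 18.016 g/mol.
n(Ca(OH)2) = 255.65 g / 74.096 g/mol = 3.4502 mol.
From the equation the Ca(OH)2:H2O mole ratio is 1:1, so n(H2O) = 3.4502 × 1/1 = 3.4502 mol.
Mass of H2O = 3.4502 mol × 18.016 g/mol = 62.159 g.
Actual mass collected = 62.159 g × 0.600 = 37.295 g.

37.30 g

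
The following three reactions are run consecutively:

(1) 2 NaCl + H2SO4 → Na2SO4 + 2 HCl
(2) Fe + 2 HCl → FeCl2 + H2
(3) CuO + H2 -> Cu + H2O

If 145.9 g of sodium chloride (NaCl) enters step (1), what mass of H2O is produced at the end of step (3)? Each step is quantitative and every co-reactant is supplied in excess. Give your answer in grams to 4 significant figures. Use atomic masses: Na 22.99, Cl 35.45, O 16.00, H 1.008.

M(NaCl) = 22.99 + 35.45 = 58.44 g/mol.
M(H2O) = 2(1.008) + 16.00 = 18.016 g/mol.
n(NaCl) = 145.9 / 58.44 = 2.4966 mol.
Reaction (1): NaCl→HCl ratio 2:2 ⇒ n(HCl) = 2.4966 mol.
Reaction (2): HCl→H2 ratio 2:1 ⇒ n(H2) = 1.2483 mol.
Reaction (3): H2→H2O ratio 1:1 ⇒ n(H2O) = 1.2483 mol.
Mass of H2O = 1.2483 × 18.016 = 22.489 g.

22.49 g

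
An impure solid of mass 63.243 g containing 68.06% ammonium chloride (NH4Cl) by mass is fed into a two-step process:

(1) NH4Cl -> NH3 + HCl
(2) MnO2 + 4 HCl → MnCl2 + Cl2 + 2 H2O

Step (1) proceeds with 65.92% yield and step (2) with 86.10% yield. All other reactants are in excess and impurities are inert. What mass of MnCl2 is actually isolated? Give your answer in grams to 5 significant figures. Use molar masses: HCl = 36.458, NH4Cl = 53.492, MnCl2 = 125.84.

Pure NH4Cl = 63.243 × 0.6806 = 43.0432 g.
n(NH4Cl) = 43.0432 / 53.492 = 0.804666 mol.
Step 1 (NH4Cl:HCl = 1:1): theoretical n(HCl) = 0.804666 mol; at 65.92% yield, n(HCl) = 0.530436 mol.
Step 2 (HCl:MnCl2 = 4:1): theoretical n(MnCl2) = 0.132609 mol, so theoretical mass = 0.132609 × 125.84 = 16.6875 g.
At 86.10% yield, actual mass of MnCl2 = 16.6875 × 0.8610 = 14.3679 g.

14.368 g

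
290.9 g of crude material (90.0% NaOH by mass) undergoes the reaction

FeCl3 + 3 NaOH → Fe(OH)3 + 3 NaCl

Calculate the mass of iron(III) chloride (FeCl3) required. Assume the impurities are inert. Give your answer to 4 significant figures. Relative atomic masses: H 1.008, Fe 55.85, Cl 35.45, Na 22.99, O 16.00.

353.9 g

Mass of pure NaOH = 290.9 g × 0.900 = 261.81 g.
M(NaOH) = 22.99 + 16.00 + 1.008 = 39.998 g/mol.
M(FeCl3) = 55.85 + 3(35.45) = 162.20 g/mol.
n(NaOH) = 261.81 g / 39.998 g/mol = 6.5456 mol.
From the equation the NaOH:FeCl3 mole ratio is 3:1, so n(FeCl3) = 6.5456 × 1/3 = 2.1819 mol.
Mass of FeCl3 = 2.1819 mol × 162.20 g/mol = 353.90 g.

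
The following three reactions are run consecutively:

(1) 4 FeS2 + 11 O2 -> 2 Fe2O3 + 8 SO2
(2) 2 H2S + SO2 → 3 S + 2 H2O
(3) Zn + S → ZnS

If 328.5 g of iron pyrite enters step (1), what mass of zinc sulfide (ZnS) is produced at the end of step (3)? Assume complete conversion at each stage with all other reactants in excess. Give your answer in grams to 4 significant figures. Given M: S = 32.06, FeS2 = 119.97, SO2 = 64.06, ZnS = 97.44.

n(FeS2) = 328.5 / 119.97 = 2.7382 mol.
Reaction (1): FeS2→SO2 ratio 4:8 ⇒ n(SO2) = 5.4764 mol.
Reaction (2): SO2→S ratio 1:3 ⇒ n(S) = 16.429 mol.
Reaction (3): S→ZnS ratio 1:1 ⇒ n(ZnS) = 16.429 mol.
Mass of ZnS = 16.429 × 97.44 = 1600.9 g.

1601 g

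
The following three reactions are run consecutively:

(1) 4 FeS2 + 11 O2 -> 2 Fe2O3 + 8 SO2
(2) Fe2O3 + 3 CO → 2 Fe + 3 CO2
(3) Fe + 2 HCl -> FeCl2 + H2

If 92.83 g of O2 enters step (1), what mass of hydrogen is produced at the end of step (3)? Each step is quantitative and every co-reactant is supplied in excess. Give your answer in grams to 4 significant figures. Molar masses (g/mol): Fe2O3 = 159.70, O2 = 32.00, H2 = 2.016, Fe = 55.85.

2.127 g

n(O2) = 92.83 / 32.00 = 2.9009 mol.
Reaction (1): O2→Fe2O3 ratio 11:2 ⇒ n(Fe2O3) = 0.52744 mol.
Reaction (2): Fe2O3→Fe ratio 1:2 ⇒ n(Fe) = 1.0549 mol.
Reaction (3): Fe→H2 ratio 1:1 ⇒ n(H2) = 1.0549 mol.
Mass of H2 = 1.0549 × 2.016 = 2.1267 g.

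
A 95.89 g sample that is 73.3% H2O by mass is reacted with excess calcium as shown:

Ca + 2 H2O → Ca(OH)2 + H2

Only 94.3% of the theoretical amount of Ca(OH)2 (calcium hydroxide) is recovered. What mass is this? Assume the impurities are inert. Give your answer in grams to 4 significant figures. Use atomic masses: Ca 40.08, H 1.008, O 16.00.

136.3 g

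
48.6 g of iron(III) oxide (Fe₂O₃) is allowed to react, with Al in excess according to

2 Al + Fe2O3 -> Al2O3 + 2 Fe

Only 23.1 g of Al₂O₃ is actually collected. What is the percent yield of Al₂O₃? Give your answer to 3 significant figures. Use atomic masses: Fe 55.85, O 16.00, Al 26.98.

74.4 %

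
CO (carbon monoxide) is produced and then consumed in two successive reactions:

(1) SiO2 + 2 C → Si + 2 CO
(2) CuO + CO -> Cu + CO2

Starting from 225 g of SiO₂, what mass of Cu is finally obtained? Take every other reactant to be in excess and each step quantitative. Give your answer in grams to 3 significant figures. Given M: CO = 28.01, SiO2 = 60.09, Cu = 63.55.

476 g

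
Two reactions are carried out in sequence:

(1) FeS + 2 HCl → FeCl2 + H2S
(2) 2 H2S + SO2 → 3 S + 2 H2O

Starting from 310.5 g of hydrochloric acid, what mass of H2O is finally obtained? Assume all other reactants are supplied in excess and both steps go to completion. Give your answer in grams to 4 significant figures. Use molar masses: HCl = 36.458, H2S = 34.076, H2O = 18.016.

76.72 g

n(HCl) = 310.50 / 36.458 = 8.5166 mol.
Step 1 gives a 2:1 ratio of HCl to H2S, so n(H2S) = 4.2583 mol.
In step 2 the H2S:H2O ratio is 2:2, so n(H2O) = 4.2583 mol.
Mass of H2O = 4.2583 × 18.016 = 76.718 g.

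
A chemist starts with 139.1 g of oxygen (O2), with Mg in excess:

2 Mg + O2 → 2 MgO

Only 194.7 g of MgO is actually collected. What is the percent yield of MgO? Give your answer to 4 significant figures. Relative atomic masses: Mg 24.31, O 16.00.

M(O2) = 2(16.00) = 32.00 g/mol.
M(MgO) = 24.31 + 16.00 = 40.31 g/mol.
n(O2) = 139.10 g / 32.00 g/mol = 4.3469 mol.
From the equation the O2:MgO mole ratio is 1:2, so n(MgO) = 4.3469 × 2/1 = 8.6937 mol.
Mass of MgO = 8.6937 mol × 40.31 g/mol = 350.45 g.
This is the theoretical yield. Percent yield = 194.7 g / 350.45 g × 100% = 55.558%.

55.56 %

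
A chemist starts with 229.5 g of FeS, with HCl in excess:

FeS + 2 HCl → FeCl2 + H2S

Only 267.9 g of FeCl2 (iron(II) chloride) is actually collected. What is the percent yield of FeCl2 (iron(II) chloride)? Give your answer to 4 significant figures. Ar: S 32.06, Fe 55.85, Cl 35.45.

80.96 %

M(FeS) = 55.85 + 32.06 = 87.91 g/mol.
M(FeCl2) = 55.85 + 2(35.45) = 126.75 g/mol.
n(FeS) = 229.50 g / 87.91 g/mol = 2.6106 mol.
From the equation the FeS:FeCl2 mole ratio is 1:1, so n(FeCl2) = 2.6106 × 1/1 = 2.6106 mol.
Mass of FeCl2 = 2.6106 mol × 126.75 g/mol = 330.90 g.
This is the theoretical yield. Percent yield = 267.9 g / 330.90 g × 100% = 80.962%.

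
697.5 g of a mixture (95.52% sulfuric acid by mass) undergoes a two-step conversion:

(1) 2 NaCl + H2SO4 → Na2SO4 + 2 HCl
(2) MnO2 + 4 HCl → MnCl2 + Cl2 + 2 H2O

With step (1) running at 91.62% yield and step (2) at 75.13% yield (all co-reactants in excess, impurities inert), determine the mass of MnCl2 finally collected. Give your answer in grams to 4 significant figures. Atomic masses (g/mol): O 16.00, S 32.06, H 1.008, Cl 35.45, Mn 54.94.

294.2 g

Pure H2SO4 = 697.5 × 0.9552 = 666.25 g.
M(H2SO4) = 2(1.008) + 32.06 + 4(16.00) = 98.076 g/mol.
M(MnCl2) = 54.94 + 2(35.45) = 125.84 g/mol.
n(H2SO4) = 666.25 / 98.076 = 6.7932 mol.
Step 1 (H2SO4:HCl = 1:2): theoretical n(HCl) = 13.586 mol; at 91.62% yield, n(HCl) = 12.448 mol.
Step 2 (HCl:MnCl2 = 4:1): theoretical n(MnCl2) = 3.1120 mol, so theoretical mass = 3.1120 × 125.84 = 391.61 g.
At 75.13% yield, actual mass of MnCl2 = 391.61 × 0.7513 = 294.22 g.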